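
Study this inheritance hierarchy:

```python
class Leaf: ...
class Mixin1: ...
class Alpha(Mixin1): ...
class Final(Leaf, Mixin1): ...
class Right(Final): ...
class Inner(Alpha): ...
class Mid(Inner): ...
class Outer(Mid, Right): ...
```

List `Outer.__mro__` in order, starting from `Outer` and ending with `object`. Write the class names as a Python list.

L[Outer] = Outer + merge(L[Mid], L[Right], [Mid Right])
  take Mid:  [Mid Inner Alpha Mixin1 object] + [Right Final Leaf Mixin1 object] + [Mid Right]
  take Inner:  [Inner Alpha Mixin1 object] + [Right Final Leaf Mixin1 object] + [Right]
  take Alpha:  [Alpha Mixin1 object] + [Right Final Leaf Mixin1 object] + [Right]
  take Right:  [Mixin1 object] + [Right Final Leaf Mixin1 object] + [Right]
  take Final:  [Mixin1 object] + [Final Leaf Mixin1 object]
  take Leaf:  [Mixin1 object] + [Leaf Mixin1 object]
  take Mixin1:  [Mixin1 object] + [Mixin1 object]
  take object:  [object] + [object]

[Outer, Mid, Inner, Alpha, Right, Final, Leaf, Mixin1, object]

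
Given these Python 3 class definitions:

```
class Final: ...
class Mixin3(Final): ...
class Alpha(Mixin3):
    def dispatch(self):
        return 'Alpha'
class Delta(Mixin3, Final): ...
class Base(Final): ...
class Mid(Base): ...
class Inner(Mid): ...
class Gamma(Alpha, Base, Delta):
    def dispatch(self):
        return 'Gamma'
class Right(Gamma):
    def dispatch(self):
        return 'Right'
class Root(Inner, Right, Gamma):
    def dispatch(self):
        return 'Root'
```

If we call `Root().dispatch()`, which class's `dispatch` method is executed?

L[Root] = Root + merge(L[Inner], L[Right], L[Gamma], [Inner Right Gamma])
  take Inner:  [Inner Mid Base Final object] + [Right Gamma Alpha Base Delta Mixin3 Final object] + [Gamma Alpha Base Delta Mixin3 Final object] + [Inner Right Gamma]
  take Mid:  [Mid Base Final object] + [Right Gamma Alpha Base Delta Mixin3 Final object] + [Gamma Alpha Base Delta Mixin3 Final object] + [Right Gamma]
  take Right:  [Base Final object] + [Right Gamma Alpha Base Delta Mixin3 Final object] + [Gamma Alpha Base Delta Mixin3 Final object] + [Right Gamma]
  take Gamma:  [Base Final object] + [Gamma Alpha Base Delta Mixin3 Final object] + [Gamma Alpha Base Delta Mixin3 Final object] + [Gamma]
  take Alpha:  [Base Final object] + [Alpha Base Delta Mixin3 Final object] + [Alpha Base Delta Mixin3 Final object]
  take Base:  [Base Final object] + [Base Delta Mixin3 Final object] + [Base Delta Mixin3 Final object]
  take Delta:  [Final object] + [Delta Mixin3 Final object] + [Delta Mixin3 Final object]
  take Mixin3:  [Final object] + [Mixin3 Final object] + [Mixin3 Final object]
  take Final:  [Final object] + [Final object] + [Final object]
  take object:  [object] + [object] + [object]
MRO: Root Inner Mid Right Gamma Alpha Base Delta Mixin3 Final object
dispatch is defined in: Alpha, Gamma, Right, Root. First along the MRO is Root.

Root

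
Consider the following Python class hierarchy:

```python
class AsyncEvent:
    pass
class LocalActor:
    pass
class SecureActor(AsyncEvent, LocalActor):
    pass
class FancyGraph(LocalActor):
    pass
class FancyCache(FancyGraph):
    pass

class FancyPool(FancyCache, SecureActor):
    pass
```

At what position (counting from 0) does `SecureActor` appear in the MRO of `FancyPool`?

L[FancyPool] = FancyPool + merge(L[FancyCache], L[SecureActor], [FancyCache SecureActor])
  take FancyCache:  [FancyCache FancyGraph LocalActor object] + [SecureActor AsyncEvent LocalActor object] + [FancyCache SecureActor]
  take FancyGraph:  [FancyGraph LocalActor object] + [SecureActor AsyncEvent LocalActor object] + [SecureActor]
  take SecureActor:  [LocalActor object] + [SecureActor AsyncEvent LocalActor object] + [SecureActor]
  take AsyncEvent:  [LocalActor object] + [AsyncEvent LocalActor object]
  take LocalActor:  [LocalActor object] + [LocalActor object]
  take object:  [object] + [object]
MRO: FancyPool FancyCache FancyGraph SecureActor AsyncEvent LocalActor object
SecureActor sits at index 3.

3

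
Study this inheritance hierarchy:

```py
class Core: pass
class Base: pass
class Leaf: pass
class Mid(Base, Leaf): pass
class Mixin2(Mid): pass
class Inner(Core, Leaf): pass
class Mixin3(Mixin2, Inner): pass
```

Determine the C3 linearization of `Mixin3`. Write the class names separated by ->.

Mixin3 -> Mixin2 -> Mid -> Base -> Inner -> Core -> Leaf -> object

L[Mixin3] = Mixin3 + merge(L[Mixin2], L[Inner], [Mixin2 Inner])
  take Mixin2:  [Mixin2 Mid Base Leaf object] + [Inner Core Leaf object] + [Mixin2 Inner]
  take Mid:  [Mid Base Leaf object] + [Inner Core Leaf object] + [Inner]
  take Base:  [Base Leaf object] + [Inner Core Leaf object] + [Inner]
  take Inner:  [Leaf object] + [Inner Core Leaf object] + [Inner]
  take Core:  [Leaf object] + [Core Leaf object]
  take Leaf:  [Leaf object] + [Leaf object]
  take object:  [object] + [object]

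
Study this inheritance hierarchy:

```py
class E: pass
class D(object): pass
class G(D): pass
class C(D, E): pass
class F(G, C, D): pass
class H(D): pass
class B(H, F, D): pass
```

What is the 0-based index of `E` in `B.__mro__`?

6

L[B] = B + merge(L[H], L[F], L[D], [H F D])
  take H:  [H D object] + [F G C D E object] + [D object] + [H F D]
  take F:  [D object] + [F G C D E object] + [D object] + [F D]
  take G:  [D object] + [G C D E object] + [D object] + [D]
  take C:  [D object] + [C D E object] + [D object] + [D]
  take D:  [D object] + [D E object] + [D object] + [D]
  take E:  [object] + [E object] + [object]
  take object:  [object] + [object] + [object]
MRO: B H F G C D E object
E sits at index 6.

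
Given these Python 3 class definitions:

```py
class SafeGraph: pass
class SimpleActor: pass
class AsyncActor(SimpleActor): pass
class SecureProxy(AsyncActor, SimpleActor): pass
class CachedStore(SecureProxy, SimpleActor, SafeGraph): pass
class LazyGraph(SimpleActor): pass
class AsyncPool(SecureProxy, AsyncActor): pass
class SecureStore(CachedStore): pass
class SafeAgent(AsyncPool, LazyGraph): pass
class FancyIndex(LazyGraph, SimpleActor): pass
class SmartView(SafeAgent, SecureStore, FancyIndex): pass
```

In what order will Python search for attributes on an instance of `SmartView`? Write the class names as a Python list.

[SmartView, SafeAgent, AsyncPool, SecureStore, CachedStore, SecureProxy, AsyncActor, FancyIndex, LazyGraph, SimpleActor, SafeGraph, object]

L[SmartView] = SmartView + merge(L[SafeAgent], L[SecureStore], L[FancyIndex], [SafeAgent SecureStore FancyIndex])
  take SafeAgent:  [SafeAgent AsyncPool SecureProxy AsyncActor LazyGraph SimpleActor object] + [SecureStore CachedStore SecureProxy AsyncActor SimpleActor SafeGraph object] + [FancyIndex LazyGraph SimpleActor object] + [SafeAgent SecureStore FancyIndex]
  take AsyncPool:  [AsyncPool SecureProxy AsyncActor LazyGraph SimpleActor object] + [SecureStore CachedStore SecureProxy AsyncActor SimpleActor SafeGraph object] + [FancyIndex LazyGraph SimpleActor object] + [SecureStore FancyIndex]
  take SecureStore:  [SecureProxy AsyncActor LazyGraph SimpleActor object] + [SecureStore CachedStore SecureProxy AsyncActor SimpleActor SafeGraph object] + [FancyIndex LazyGraph SimpleActor object] + [SecureStore FancyIndex]
  take CachedStore:  [SecureProxy AsyncActor LazyGraph SimpleActor object] + [CachedStore SecureProxy AsyncActor SimpleActor SafeGraph object] + [FancyIndex LazyGraph SimpleActor object] + [FancyIndex]
  take SecureProxy:  [SecureProxy AsyncActor LazyGraph SimpleActor object] + [SecureProxy AsyncActor SimpleActor SafeGraph object] + [FancyIndex LazyGraph SimpleActor object] + [FancyIndex]
  take AsyncActor:  [AsyncActor LazyGraph SimpleActor object] + [AsyncActor SimpleActor SafeGraph object] + [FancyIndex LazyGraph SimpleActor object] + [FancyIndex]
  take FancyIndex:  [LazyGraph SimpleActor object] + [SimpleActor SafeGraph object] + [FancyIndex LazyGraph SimpleActor object] + [FancyIndex]
  take LazyGraph:  [LazyGraph SimpleActor object] + [SimpleActor SafeGraph object] + [LazyGraph SimpleActor object]
  take SimpleActor:  [SimpleActor object] + [SimpleActor SafeGraph object] + [SimpleActor object]
  take SafeGraph:  [object] + [SafeGraph object] + [object]
  take object:  [object] + [object] + [object]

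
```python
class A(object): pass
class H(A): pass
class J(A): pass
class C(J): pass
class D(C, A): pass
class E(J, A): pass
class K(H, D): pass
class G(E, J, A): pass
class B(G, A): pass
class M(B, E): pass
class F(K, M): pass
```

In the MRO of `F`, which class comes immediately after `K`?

L[F] = F + merge(L[K], L[M], [K M])
  take K:  [K H D C J A object] + [M B G E J A object] + [K M]
  take H:  [H D C J A object] + [M B G E J A object] + [M]
  take D:  [D C J A object] + [M B G E J A object] + [M]
  take C:  [C J A object] + [M B G E J A object] + [M]
  take M:  [J A object] + [M B G E J A object] + [M]
  take B:  [J A object] + [B G E J A object]
  take G:  [J A object] + [G E J A object]
  take E:  [J A object] + [E J A object]
  take J:  [J A object] + [J A object]
  take A:  [A object] + [A object]
  take object:  [object] + [object]
MRO: F K H D C M B G E J A object
K is at position 1; next is H.

H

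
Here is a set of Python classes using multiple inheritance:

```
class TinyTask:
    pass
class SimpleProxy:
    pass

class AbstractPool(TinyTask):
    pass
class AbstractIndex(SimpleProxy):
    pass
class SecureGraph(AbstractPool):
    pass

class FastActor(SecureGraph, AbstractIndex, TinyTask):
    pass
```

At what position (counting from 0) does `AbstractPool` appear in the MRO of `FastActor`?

L[FastActor] = FastActor + merge(L[SecureGraph], L[AbstractIndex], L[TinyTask], [SecureGraph AbstractIndex TinyTask])
  take SecureGraph:  [SecureGraph AbstractPool TinyTask object] + [AbstractIndex SimpleProxy object] + [TinyTask object] + [SecureGraph AbstractIndex TinyTask]
  take AbstractPool:  [AbstractPool TinyTask object] + [AbstractIndex SimpleProxy object] + [TinyTask object] + [AbstractIndex TinyTask]
  take AbstractIndex:  [TinyTask object] + [AbstractIndex SimpleProxy object] + [TinyTask object] + [AbstractIndex TinyTask]
  take TinyTask:  [TinyTask object] + [SimpleProxy object] + [TinyTask object] + [TinyTask]
  take SimpleProxy:  [object] + [SimpleProxy object] + [object]
  take object:  [object] + [object] + [object]
MRO: FastActor SecureGraph AbstractPool AbstractIndex TinyTask SimpleProxy object
AbstractPool sits at index 2.

2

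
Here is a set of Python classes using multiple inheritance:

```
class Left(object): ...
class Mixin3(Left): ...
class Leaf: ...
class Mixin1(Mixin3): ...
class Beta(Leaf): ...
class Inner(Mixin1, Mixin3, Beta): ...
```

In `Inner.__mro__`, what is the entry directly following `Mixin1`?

Mixin3

L[Inner] = Inner + merge(L[Mixin1], L[Mixin3], L[Beta], [Mixin1 Mixin3 Beta])
  take Mixin1:  [Mixin1 Mixin3 Left object] + [Mixin3 Left object] + [Beta Leaf object] + [Mixin1 Mixin3 Beta]
  take Mixin3:  [Mixin3 Left object] + [Mixin3 Left object] + [Beta Leaf object] + [Mixin3 Beta]
  take Left:  [Left object] + [Left object] + [Beta Leaf object] + [Beta]
  take Beta:  [object] + [object] + [Beta Leaf object] + [Beta]
  take Leaf:  [object] + [object] + [Leaf object]
  take object:  [object] + [object] + [object]
MRO: Inner Mixin1 Mixin3 Left Beta Leaf object
Mixin1 is at position 1; next is Mixin3.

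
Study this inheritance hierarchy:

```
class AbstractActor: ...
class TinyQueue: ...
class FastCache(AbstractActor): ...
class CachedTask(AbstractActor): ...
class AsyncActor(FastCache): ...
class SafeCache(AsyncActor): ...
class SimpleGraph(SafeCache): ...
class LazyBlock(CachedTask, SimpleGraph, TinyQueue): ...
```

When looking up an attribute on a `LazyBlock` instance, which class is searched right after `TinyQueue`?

L[LazyBlock] = LazyBlock + merge(L[CachedTask], L[SimpleGraph], L[TinyQueue], [CachedTask SimpleGraph TinyQueue])
  take CachedTask:  [CachedTask AbstractActor object] + [SimpleGraph SafeCache AsyncActor FastCache AbstractActor object] + [TinyQueue object] + [CachedTask SimpleGraph TinyQueue]
  take SimpleGraph:  [AbstractActor object] + [SimpleGraph SafeCache AsyncActor FastCache AbstractActor object] + [TinyQueue object] + [SimpleGraph TinyQueue]
  take SafeCache:  [AbstractActor object] + [SafeCache AsyncActor FastCache AbstractActor object] + [TinyQueue object] + [TinyQueue]
  take AsyncActor:  [AbstractActor object] + [AsyncActor FastCache AbstractActor object] + [TinyQueue object] + [TinyQueue]
  take FastCache:  [AbstractActor object] + [FastCache AbstractActor object] + [TinyQueue object] + [TinyQueue]
  take AbstractActor:  [AbstractActor object] + [AbstractActor object] + [TinyQueue object] + [TinyQueue]
  take TinyQueue:  [object] + [object] + [TinyQueue object] + [TinyQueue]
  take object:  [object] + [object] + [object]
MRO: LazyBlock CachedTask SimpleGraph SafeCache AsyncActor FastCache AbstractActor TinyQueue object
TinyQueue is at position 7; next is object.

object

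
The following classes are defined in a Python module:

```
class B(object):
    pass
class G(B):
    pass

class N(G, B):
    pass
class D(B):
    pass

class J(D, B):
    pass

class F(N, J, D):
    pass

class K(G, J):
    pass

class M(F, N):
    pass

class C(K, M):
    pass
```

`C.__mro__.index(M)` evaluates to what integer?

L[C] = C + merge(L[K], L[M], [K M])
  take K:  [K G J D B object] + [M F N G J D B object] + [K M]
  take M:  [G J D B object] + [M F N G J D B object] + [M]
  take F:  [G J D B object] + [F N G J D B object]
  take N:  [G J D B object] + [N G J D B object]
  take G:  [G J D B object] + [G J D B object]
  take J:  [J D B object] + [J D B object]
  take D:  [D B object] + [D B object]
  take B:  [B object] + [B object]
  take object:  [object] + [object]
MRO: C K M F N G J D B object
M sits at index 2.

2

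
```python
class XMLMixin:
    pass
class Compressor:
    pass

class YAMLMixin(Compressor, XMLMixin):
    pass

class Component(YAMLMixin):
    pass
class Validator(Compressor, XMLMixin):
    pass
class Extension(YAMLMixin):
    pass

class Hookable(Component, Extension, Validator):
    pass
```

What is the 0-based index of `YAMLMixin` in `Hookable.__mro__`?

L[Hookable] = Hookable + merge(L[Component], L[Extension], L[Validator], [Component Extension Validator])
  take Component:  [Component YAMLMixin Compressor XMLMixin object] + [Extension YAMLMixin Compressor XMLMixin object] + [Validator Compressor XMLMixin object] + [Component Extension Validator]
  take Extension:  [YAMLMixin Compressor XMLMixin object] + [Extension YAMLMixin Compressor XMLMixin object] + [Validator Compressor XMLMixin object] + [Extension Validator]
  take YAMLMixin:  [YAMLMixin Compressor XMLMixin object] + [YAMLMixin Compressor XMLMixin object] + [Validator Compressor XMLMixin object] + [Validator]
  take Validator:  [Compressor XMLMixin object] + [Compressor XMLMixin object] + [Validator Compressor XMLMixin object] + [Validator]
  take Compressor:  [Compressor XMLMixin object] + [Compressor XMLMixin object] + [Compressor XMLMixin object]
  take XMLMixin:  [XMLMixin object] + [XMLMixin object] + [XMLMixin object]
  take object:  [object] + [object] + [object]
MRO: Hookable Component Extension YAMLMixin Validator Compressor XMLMixin object
YAMLMixin sits at index 3.

3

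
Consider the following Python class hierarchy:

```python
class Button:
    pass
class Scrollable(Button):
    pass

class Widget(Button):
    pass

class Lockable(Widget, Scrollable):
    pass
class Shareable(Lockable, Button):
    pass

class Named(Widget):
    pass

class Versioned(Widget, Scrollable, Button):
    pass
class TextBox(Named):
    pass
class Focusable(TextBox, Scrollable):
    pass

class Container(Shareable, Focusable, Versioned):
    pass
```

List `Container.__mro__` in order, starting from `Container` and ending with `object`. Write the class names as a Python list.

[Container, Shareable, Lockable, Focusable, TextBox, Named, Versioned, Widget, Scrollable, Button, object]

L[Container] = Container + merge(L[Shareable], L[Focusable], L[Versioned], [Shareable Focusable Versioned])
  take Shareable:  [Shareable Lockable Widget Scrollable Button object] + [Focusable TextBox Named Widget Scrollable Button object] + [Versioned Widget Scrollable Button object] + [Shareable Focusable Versioned]
  take Lockable:  [Lockable Widget Scrollable Button object] + [Focusable TextBox Named Widget Scrollable Button object] + [Versioned Widget Scrollable Button object] + [Focusable Versioned]
  take Focusable:  [Widget Scrollable Button object] + [Focusable TextBox Named Widget Scrollable Button object] + [Versioned Widget Scrollable Button object] + [Focusable Versioned]
  take TextBox:  [Widget Scrollable Button object] + [TextBox Named Widget Scrollable Button object] + [Versioned Widget Scrollable Button object] + [Versioned]
  take Named:  [Widget Scrollable Button object] + [Named Widget Scrollable Button object] + [Versioned Widget Scrollable Button object] + [Versioned]
  take Versioned:  [Widget Scrollable Button object] + [Widget Scrollable Button object] + [Versioned Widget Scrollable Button object] + [Versioned]
  take Widget:  [Widget Scrollable Button object] + [Widget Scrollable Button object] + [Widget Scrollable Button object]
  take Scrollable:  [Scrollable Button object] + [Scrollable Button object] + [Scrollable Button object]
  take Button:  [Button object] + [Button object] + [Button object]
  take object:  [object] + [object] + [object]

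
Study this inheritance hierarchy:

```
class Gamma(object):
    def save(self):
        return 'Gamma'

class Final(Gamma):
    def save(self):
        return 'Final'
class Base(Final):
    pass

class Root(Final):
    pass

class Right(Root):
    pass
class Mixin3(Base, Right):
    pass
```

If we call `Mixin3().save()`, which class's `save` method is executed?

Final

L[Mixin3] = Mixin3 + merge(L[Base], L[Right], [Base Right])
  take Base:  [Base Final Gamma object] + [Right Root Final Gamma object] + [Base Right]
  take Right:  [Final Gamma object] + [Right Root Final Gamma object] + [Right]
  take Root:  [Final Gamma object] + [Root Final Gamma object]
  take Final:  [Final Gamma object] + [Final Gamma object]
  take Gamma:  [Gamma object] + [Gamma object]
  take object:  [object] + [object]
MRO: Mixin3 Base Right Root Final Gamma object
save is defined in: Final, Gamma. First along the MRO is Final.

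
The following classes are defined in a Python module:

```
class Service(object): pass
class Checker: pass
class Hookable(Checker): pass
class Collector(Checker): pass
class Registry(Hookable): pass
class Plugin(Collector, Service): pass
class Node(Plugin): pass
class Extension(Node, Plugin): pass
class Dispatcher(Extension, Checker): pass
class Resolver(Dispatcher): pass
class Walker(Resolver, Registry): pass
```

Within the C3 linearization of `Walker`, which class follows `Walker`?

L[Walker] = Walker + merge(L[Resolver], L[Registry], [Resolver Registry])
  take Resolver:  [Resolver Dispatcher Extension Node Plugin Collector Checker Service object] + [Registry Hookable Checker object] + [Resolver Registry]
  take Dispatcher:  [Dispatcher Extension Node Plugin Collector Checker Service object] + [Registry Hookable Checker object] + [Registry]
  take Extension:  [Extension Node Plugin Collector Checker Service object] + [Registry Hookable Checker object] + [Registry]
  take Node:  [Node Plugin Collector Checker Service object] + [Registry Hookable Checker object] + [Registry]
  take Plugin:  [Plugin Collector Checker Service object] + [Registry Hookable Checker object] + [Registry]
  take Collector:  [Collector Checker Service object] + [Registry Hookable Checker object] + [Registry]
  take Registry:  [Checker Service object] + [Registry Hookable Checker object] + [Registry]
  take Hookable:  [Checker Service object] + [Hookable Checker object]
  take Checker:  [Checker Service object] + [Checker object]
  take Service:  [Service object] + [object]
  take object:  [object] + [object]
MRO: Walker Resolver Dispatcher Extension Node Plugin Collector Registry Hookable Checker Service object
Walker is at position 0; next is Resolver.

Resolver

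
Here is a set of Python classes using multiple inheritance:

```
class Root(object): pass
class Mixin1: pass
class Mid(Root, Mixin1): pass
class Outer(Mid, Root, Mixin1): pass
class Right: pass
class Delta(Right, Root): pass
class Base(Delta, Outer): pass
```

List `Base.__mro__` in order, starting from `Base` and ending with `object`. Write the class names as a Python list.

L[Base] = Base + merge(L[Delta], L[Outer], [Delta Outer])
  take Delta:  [Delta Right Root object] + [Outer Mid Root Mixin1 object] + [Delta Outer]
  take Right:  [Right Root object] + [Outer Mid Root Mixin1 object] + [Outer]
  take Outer:  [Root object] + [Outer Mid Root Mixin1 object] + [Outer]
  take Mid:  [Root object] + [Mid Root Mixin1 object]
  take Root:  [Root object] + [Root Mixin1 object]
  take Mixin1:  [object] + [Mixin1 object]
  take object:  [object] + [object]

[Base, Delta, Right, Outer, Mid, Root, Mixin1, object]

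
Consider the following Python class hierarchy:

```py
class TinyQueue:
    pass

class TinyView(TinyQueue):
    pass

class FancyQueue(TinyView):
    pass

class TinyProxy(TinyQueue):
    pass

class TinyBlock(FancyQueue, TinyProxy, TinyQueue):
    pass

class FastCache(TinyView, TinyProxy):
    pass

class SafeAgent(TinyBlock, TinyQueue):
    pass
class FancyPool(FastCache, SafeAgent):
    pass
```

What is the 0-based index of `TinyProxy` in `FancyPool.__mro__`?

6

L[FancyPool] = FancyPool + merge(L[FastCache], L[SafeAgent], [FastCache SafeAgent])
  take FastCache:  [FastCache TinyView TinyProxy TinyQueue object] + [SafeAgent TinyBlock FancyQueue TinyView TinyProxy TinyQueue object] + [FastCache SafeAgent]
  take SafeAgent:  [TinyView TinyProxy TinyQueue object] + [SafeAgent TinyBlock FancyQueue TinyView TinyProxy TinyQueue object] + [SafeAgent]
  take TinyBlock:  [TinyView TinyProxy TinyQueue object] + [TinyBlock FancyQueue TinyView TinyProxy TinyQueue object]
  take FancyQueue:  [TinyView TinyProxy TinyQueue object] + [FancyQueue TinyView TinyProxy TinyQueue object]
  take TinyView:  [TinyView TinyProxy TinyQueue object] + [TinyView TinyProxy TinyQueue object]
  take TinyProxy:  [TinyProxy TinyQueue object] + [TinyProxy TinyQueue object]
  take TinyQueue:  [TinyQueue object] + [TinyQueue object]
  take object:  [object] + [object]
MRO: FancyPool FastCache SafeAgent TinyBlock FancyQueue TinyView TinyProxy TinyQueue object
TinyProxy sits at index 6.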